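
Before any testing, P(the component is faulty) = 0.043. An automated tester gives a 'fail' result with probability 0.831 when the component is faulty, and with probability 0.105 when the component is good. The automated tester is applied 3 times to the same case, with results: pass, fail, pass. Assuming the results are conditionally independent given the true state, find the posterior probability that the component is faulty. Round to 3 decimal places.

Posterior P(H) ≈ 0.013

Let H be the event that the component is faulty; start with P(H) = 0.043. P('fail'|H) = 0.831, P('fail'|¬H) = 0.105.
Update on result 1 ('pass'): P(H) ← 0.169·0.0430 / (0.169·0.0430 + 0.895·0.9570) = 0.0072670/0.86378 = 0.0084.
Update on result 2 ('fail'): P(H) ← 0.831·0.0084 / (0.831·0.0084 + 0.105·0.9916) = 0.0069912/0.11111 = 0.0629.
Update on result 3 ('pass'): P(H) ← 0.169·0.0629 / (0.169·0.0629 + 0.895·0.9371) = 0.010634/0.84932 = 0.0125.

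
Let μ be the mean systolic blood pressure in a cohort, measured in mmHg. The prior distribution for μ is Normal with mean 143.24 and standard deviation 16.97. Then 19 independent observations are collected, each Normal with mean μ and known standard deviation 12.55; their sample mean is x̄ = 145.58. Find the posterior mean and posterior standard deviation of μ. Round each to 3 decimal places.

Prior precision 1/τ₀² = 1/16.97² = 0.00347245; data precision n/σ² = 19/12.55² = 0.120633.
Posterior precision = 0.00347245 + 0.120633 = 0.124105, giving posterior SD = 1/√0.124105 = 2.839.
Posterior mean = (0.00347245·143.24 + 0.120633·145.58) / 0.124105 = 145.515.

Posterior mean ≈ 145.515; posterior SD ≈ 2.839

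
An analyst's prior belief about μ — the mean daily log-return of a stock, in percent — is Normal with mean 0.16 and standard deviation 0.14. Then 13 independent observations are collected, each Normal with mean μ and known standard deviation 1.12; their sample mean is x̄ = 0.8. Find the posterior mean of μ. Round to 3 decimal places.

Posterior mean ≈ 0.268

With known σ, the Normal prior is conjugate. Weight on the data is w = (n/σ²)/(n/σ² + 1/τ₀²) = 10.3635/(10.3635+51.0204) = 0.16883.
Posterior mean = w·x̄ + (1−w)·μ₀ = 0.16883·0.8 + 0.83117·0.16 = 0.268.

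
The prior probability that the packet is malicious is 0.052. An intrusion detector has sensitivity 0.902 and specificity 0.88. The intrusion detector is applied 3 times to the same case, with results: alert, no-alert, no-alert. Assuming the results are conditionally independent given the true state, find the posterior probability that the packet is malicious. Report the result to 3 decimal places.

Posterior P(H) ≈ 0.005

Let H be the event that the packet is malicious; start with P(H) = 0.052. P('alert'|H) = 0.902, P('alert'|¬H) = 0.12.
Update on result 1 ('alert'): P(H) ← 0.902·0.0520 / (0.902·0.0520 + 0.12·0.9480) = 0.046904/0.16066 = 0.2919.
Update on result 2 ('no-alert'): P(H) ← 0.098·0.2919 / (0.098·0.2919 + 0.88·0.7081) = 0.028610/0.65170 = 0.0439.
Update on result 3 ('no-alert'): P(H) ← 0.098·0.0439 / (0.098·0.0439 + 0.88·0.9561) = 0.0043022/0.84567 = 0.0051.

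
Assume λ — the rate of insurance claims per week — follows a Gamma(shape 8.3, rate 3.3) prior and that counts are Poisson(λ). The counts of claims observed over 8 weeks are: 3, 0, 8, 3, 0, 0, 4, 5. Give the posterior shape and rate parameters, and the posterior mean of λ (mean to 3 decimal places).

Posterior: Gamma(shape=31.3, rate=11.3); mean ≈ 2.770

The Poisson likelihood adds the total count to the shape and the number of exposure periods to the rate. Here ∑xᵢ = 23 and n = 8, so shape 8.3→31.3 and rate 3.3→11.3.
Posterior mean = shape/rate = 31.3/11.3 = 2.770.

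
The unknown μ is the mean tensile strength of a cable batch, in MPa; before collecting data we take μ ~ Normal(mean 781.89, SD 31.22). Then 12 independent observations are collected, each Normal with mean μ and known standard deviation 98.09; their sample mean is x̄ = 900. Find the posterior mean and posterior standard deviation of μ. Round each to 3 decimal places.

Posterior mean ≈ 846.692; posterior SD ≈ 20.974

With known σ, the Normal prior is conjugate. Weight on the data is w = (n/σ²)/(n/σ² + 1/τ₀²) = 0.00124719/(0.00124719+0.00102597) = 0.54866.
Posterior mean = w·x̄ + (1−w)·μ₀ = 0.54866·900 + 0.45134·781.89 = 846.692. Posterior variance = 1/(0.00124719+0.00102597) = 439.917, so SD = 20.974.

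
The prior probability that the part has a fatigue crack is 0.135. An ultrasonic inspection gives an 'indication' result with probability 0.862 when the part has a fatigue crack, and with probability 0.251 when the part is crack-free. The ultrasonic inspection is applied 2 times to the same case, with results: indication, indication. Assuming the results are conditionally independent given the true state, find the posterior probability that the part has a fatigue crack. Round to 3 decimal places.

Let H be the event that the part has a fatigue crack; start with P(H) = 0.135. P('indication'|H) = 0.862, P('indication'|¬H) = 0.251.
Update on result 1 ('indication'): P(H) ← 0.862·0.1350 / (0.862·0.1350 + 0.251·0.8650) = 0.11637/0.33349 = 0.3490.
Update on result 2 ('indication'): P(H) ← 0.862·0.3490 / (0.862·0.3490 + 0.251·0.6510) = 0.30080/0.46421 = 0.6480.

Posterior P(H) ≈ 0.648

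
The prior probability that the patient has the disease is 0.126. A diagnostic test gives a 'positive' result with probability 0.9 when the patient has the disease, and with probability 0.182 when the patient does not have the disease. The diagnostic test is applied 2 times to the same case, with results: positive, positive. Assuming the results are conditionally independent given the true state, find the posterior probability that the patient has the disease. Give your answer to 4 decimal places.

Posterior P(H) ≈ 0.7790

Let H be the event that the patient has the disease; start with P(H) = 0.126. P('positive'|H) = 0.9, P('positive'|¬H) = 0.182.
Update on result 1 ('positive'): P(H) ← 0.9·0.1260 / (0.9·0.1260 + 0.182·0.8740) = 0.11340/0.27247 = 0.4162.
Update on result 2 ('positive'): P(H) ← 0.9·0.4162 / (0.9·0.4162 + 0.182·0.5838) = 0.37458/0.48083 = 0.7790.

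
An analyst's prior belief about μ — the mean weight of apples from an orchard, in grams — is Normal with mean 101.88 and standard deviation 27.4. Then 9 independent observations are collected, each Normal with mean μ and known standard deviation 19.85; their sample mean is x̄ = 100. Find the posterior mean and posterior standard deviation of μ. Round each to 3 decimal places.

With known σ, the Normal prior is conjugate. Weight on the data is w = (n/σ²)/(n/σ² + 1/τ₀²) = 0.0228413/(0.0228413+0.00133198) = 0.94490.
Posterior mean = w·x̄ + (1−w)·μ₀ = 0.94490·100 + 0.055101·101.88 = 100.104. Posterior variance = 1/(0.0228413+0.00133198) = 41.3679, so SD = 6.432.

Posterior mean ≈ 100.104; posterior SD ≈ 6.432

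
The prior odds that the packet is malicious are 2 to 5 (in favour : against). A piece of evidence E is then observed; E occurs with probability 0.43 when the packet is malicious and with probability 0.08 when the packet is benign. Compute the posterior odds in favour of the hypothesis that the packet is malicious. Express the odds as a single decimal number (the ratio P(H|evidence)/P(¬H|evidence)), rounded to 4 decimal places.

Posterior odds ≈ 2.1500

Prior odds = 2/5 = 0.40000.
Likelihood ratio for E = 0.43/0.08 = 5.3750.
Posterior odds = prior odds × LR = 2.1500.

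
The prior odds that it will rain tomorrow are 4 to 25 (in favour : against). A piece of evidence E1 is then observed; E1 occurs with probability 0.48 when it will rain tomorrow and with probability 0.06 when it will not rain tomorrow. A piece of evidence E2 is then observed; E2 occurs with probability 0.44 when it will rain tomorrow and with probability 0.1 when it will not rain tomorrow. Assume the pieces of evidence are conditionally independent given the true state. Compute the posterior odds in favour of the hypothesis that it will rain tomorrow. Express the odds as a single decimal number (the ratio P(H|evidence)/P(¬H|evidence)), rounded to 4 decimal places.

Prior odds = 4/25 = 0.16000.
Likelihood ratio for E1 = 0.48/0.06 = 8.0000.
Likelihood ratio for E2 = 0.44/0.1 = 4.4000.
Posterior odds = prior odds × LR₁ × LR₂ = 5.6320.

Posterior odds ≈ 5.6320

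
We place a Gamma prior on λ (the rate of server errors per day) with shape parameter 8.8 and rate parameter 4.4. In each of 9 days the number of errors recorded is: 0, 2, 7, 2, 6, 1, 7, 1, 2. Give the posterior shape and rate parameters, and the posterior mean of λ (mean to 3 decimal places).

The Poisson likelihood adds the total count to the shape and the number of exposure periods to the rate. Here ∑xᵢ = 28 and n = 9, so shape 8.8→36.8 and rate 4.4→13.4.
Posterior mean = shape/rate = 36.8/13.4 = 2.746.

Posterior: Gamma(shape=36.8, rate=13.4); mean ≈ 2.746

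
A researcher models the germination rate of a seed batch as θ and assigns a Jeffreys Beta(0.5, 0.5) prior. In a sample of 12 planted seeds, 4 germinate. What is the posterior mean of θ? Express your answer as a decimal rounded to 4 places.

Posterior mean ≈ 0.3462

The binomial likelihood is conjugate to the Beta prior: with 4 successes and 8 failures, the posterior is Beta(0.5+4, 0.5+8) = Beta(4.5, 8.5).
E[θ | data] = 4.5/(4.5+8.5) = 0.3462.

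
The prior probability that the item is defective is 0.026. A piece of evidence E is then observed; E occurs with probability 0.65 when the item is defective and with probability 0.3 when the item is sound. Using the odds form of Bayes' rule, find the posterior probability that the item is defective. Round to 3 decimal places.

Posterior probability ≈ 0.055

Prior odds = 0.026/(1−0.026) = 0.026694.
Likelihood ratio for E = 0.65/0.3 = 2.1667.
Posterior odds = prior odds × LR = 0.057837.
Posterior probability = odds/(1+odds) = 0.057837/1.0578 = 0.055.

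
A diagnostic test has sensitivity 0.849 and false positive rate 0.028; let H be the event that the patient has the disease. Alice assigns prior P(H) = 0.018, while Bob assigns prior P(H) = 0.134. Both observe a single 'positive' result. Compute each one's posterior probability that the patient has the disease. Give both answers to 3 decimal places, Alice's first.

The likelihood ratio for a 'positive' result is 0.849/0.028 = 30.321.
Alice: prior odds 0.018/0.982 = 0.018330; posterior odds 0.55579; posterior probability 0.357.
Bob: prior odds 0.134/0.866 = 0.15473; posterior odds 4.6918; posterior probability 0.824.

Alice: 0.357; Bob: 0.824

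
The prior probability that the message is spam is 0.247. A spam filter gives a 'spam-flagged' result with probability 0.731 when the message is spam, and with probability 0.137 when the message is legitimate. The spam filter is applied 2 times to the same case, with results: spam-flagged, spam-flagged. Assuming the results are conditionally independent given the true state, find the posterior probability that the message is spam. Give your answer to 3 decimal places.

With H the event that the message is spam, the joint likelihood of the observed sequence is P(data|H) = 0.731·0.731 = 0.53436 and P(data|¬H) = 0.137·0.137 = 0.018769.
Bayes: P(H|data) = 0.247·0.53436 / (0.247·0.53436 + 0.753·0.018769) = 0.13199/0.14612 = 0.9033.

Posterior P(H) ≈ 0.903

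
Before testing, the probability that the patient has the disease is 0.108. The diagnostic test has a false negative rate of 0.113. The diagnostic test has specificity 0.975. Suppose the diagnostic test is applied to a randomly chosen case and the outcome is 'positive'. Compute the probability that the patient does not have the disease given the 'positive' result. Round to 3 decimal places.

Let H be the event that the patient has the disease. P(H) = 0.108, so P(¬H) = 0.892. With E the 'positive' result, P(E|H) = 0.887 and P(E|¬H) = 0.025.
P(E) = 0.887·0.108 + 0.025·0.892 = 0.095796 + 0.022300 = 0.11810.
By Bayes' theorem, P(H|E) = 0.095796 / 0.11810 = 0.811. Hence P(¬H|E) = 1 − 0.811 = 0.189.

P(¬H | E) ≈ 0.189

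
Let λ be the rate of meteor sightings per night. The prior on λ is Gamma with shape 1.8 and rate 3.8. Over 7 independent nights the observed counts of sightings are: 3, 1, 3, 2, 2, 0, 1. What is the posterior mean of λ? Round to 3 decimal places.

Posterior mean ≈ 1.278

Total count ∑xᵢ = 12 over n = 7 nights.
Gamma is conjugate to the Poisson likelihood: posterior is Gamma(shape = 1.8+12 = 13.8, rate = 3.8+7 = 10.8).
Posterior mean = shape/rate = 13.8/10.8 = 1.278.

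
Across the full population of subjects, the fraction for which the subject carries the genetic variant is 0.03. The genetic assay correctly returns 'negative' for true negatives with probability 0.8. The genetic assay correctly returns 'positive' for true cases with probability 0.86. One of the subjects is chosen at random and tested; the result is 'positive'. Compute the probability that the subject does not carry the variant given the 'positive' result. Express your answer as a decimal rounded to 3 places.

Write H for 'the subject carries the genetic variant'. Prior odds H:¬H = 0.03/0.97 = 0.030928. For the 'positive' outcome, the likelihood ratio is 0.86/0.2 = 4.3000.
Posterior odds = 0.030928 × 4.3000 = 0.13299, so P(H|E) = 0.13299/(1+0.13299) = 0.117. Then P(¬H|E) = 1 − 0.117 = 0.883.

P(¬H | E) ≈ 0.883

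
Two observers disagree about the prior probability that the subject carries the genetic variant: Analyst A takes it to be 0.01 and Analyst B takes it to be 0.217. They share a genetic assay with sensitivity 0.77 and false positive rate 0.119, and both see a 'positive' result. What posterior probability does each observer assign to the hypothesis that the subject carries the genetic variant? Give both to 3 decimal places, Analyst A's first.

The likelihood ratio for a 'positive' result is 0.77/0.119 = 6.4706.
Analyst A: prior odds 0.01/0.99 = 0.010101; posterior odds 0.065359; posterior probability 0.061.
Analyst B: prior odds 0.217/0.783 = 0.27714; posterior odds 1.7933; posterior probability 0.642.

Analyst A: 0.061; Analyst B: 0.642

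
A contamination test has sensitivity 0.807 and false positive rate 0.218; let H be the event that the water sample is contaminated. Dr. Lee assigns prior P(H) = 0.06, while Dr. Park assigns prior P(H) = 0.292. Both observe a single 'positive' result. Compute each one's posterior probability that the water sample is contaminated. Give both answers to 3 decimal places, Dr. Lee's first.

The likelihood ratio for a 'positive' result is 0.807/0.218 = 3.7018.
Dr. Lee: prior odds 0.06/0.94 = 0.063830; posterior odds 0.23629; posterior probability 0.191.
Dr. Park: prior odds 0.292/0.708 = 0.41243; posterior odds 1.5267; posterior probability 0.604.

Dr. Lee: 0.191; Dr. Park: 0.604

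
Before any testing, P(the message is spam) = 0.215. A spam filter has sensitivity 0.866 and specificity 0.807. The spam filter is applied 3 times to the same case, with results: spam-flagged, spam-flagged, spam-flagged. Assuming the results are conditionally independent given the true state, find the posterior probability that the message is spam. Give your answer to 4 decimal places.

Posterior P(H) ≈ 0.9612

Let H be the event that the message is spam; start with P(H) = 0.215. P('spam-flagged'|H) = 0.866, P('spam-flagged'|¬H) = 0.193.
Update on result 1 ('spam-flagged'): P(H) ← 0.866·0.2150 / (0.866·0.2150 + 0.193·0.7850) = 0.18619/0.33769 = 0.5514.
Update on result 2 ('spam-flagged'): P(H) ← 0.866·0.5514 / (0.866·0.5514 + 0.193·0.4486) = 0.47747/0.56406 = 0.8465.
Update on result 3 ('spam-flagged'): P(H) ← 0.866·0.8465 / (0.866·0.8465 + 0.193·0.1535) = 0.73306/0.76269 = 0.9612.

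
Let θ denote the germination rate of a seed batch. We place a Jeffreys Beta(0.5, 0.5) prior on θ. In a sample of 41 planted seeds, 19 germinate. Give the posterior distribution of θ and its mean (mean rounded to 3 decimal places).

The binomial likelihood is conjugate to the Beta prior: with 19 successes and 22 failures, the posterior is Beta(0.5+19, 0.5+22) = Beta(19.5, 22.5).
Posterior mean = α/(α+β) = 19.5/42 = 0.464.

Posterior: Beta(19.5, 22.5); mean ≈ 0.464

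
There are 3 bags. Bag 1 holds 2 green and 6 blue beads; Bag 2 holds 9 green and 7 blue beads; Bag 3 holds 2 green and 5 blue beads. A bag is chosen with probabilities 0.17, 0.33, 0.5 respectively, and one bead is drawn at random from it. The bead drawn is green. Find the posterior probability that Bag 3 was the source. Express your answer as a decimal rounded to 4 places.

Posterior probability ≈ 0.3851

Tabulate prior·likelihood by source: [1] prior 0.17, lik 0.25, product 0.04250; [2] prior 0.33, lik 0.5625, product 0.1856; [3] prior 0.5, lik 0.2857, product 0.1429.
Normalizing constant = 0.37098; the posterior for Bag 3 is its product over the sum, 0.1429/0.37098 = 0.3851.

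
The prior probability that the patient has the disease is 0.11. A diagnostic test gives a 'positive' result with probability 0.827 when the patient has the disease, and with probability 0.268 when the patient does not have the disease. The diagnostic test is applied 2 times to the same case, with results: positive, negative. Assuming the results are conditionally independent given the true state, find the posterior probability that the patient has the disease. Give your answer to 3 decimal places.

Posterior P(H) ≈ 0.083

With H the event that the patient has the disease, the joint likelihood of the observed sequence is P(data|H) = 0.827·0.173 = 0.14307 and P(data|¬H) = 0.268·0.732 = 0.19618.
Bayes: P(H|data) = 0.11·0.14307 / (0.11·0.14307 + 0.89·0.19618) = 0.015738/0.19033 = 0.0827.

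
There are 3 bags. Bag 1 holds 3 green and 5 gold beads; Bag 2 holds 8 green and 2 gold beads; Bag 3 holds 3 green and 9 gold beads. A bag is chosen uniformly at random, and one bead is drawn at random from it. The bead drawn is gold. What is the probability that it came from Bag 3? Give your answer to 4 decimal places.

Posterior probability ≈ 0.4762

Tabulate prior·likelihood by source: [1] prior 0.333333, lik 0.625, product 0.2083; [2] prior 0.333333, lik 0.2, product 0.06667; [3] prior 0.333333, lik 0.75, product 0.2500.
Normalizing constant = 0.52500; the posterior for Bag 3 is its product over the sum, 0.2500/0.52500 = 0.4762.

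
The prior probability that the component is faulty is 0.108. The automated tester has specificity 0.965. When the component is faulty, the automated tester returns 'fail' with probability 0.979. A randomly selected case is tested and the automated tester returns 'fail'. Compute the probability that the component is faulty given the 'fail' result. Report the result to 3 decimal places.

P(H | E) ≈ 0.772

Let H be the event that the component is faulty. P(H) = 0.108, so P(¬H) = 0.892. With E the 'fail' result, P(E|H) = 0.979 and P(E|¬H) = 0.035.
P(E) = 0.979·0.108 + 0.035·0.892 = 0.10573 + 0.031220 = 0.13695.
By Bayes' theorem, P(H|E) = 0.10573 / 0.13695 = 0.772.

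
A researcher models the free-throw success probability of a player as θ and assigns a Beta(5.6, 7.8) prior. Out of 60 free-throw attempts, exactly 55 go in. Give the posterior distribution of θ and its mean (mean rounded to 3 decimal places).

Observing 55 successes and 5 failures updates Beta(5.6, 7.8) by adding the success and failure counts to the two shape parameters: α = 5.6+55 = 60.6, β = 7.8+5 = 12.8.
E[θ | data] = 60.6/(60.6+12.8) = 0.826.

Posterior: Beta(60.6, 12.8); mean ≈ 0.826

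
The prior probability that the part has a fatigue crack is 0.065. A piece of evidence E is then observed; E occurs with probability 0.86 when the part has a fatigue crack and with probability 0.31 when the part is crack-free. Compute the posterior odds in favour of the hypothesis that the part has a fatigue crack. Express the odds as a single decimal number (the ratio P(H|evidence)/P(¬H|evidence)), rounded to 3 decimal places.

Prior odds = 0.065/(1−0.065) = 0.069519. In log-odds, ln(0.069519) = -2.6662.
Add log likelihood ratio: ln(2.7742) = 1.0204.
Posterior log-odds = -1.6458, so posterior odds = exp(-1.6458) = 0.19286.

Posterior odds ≈ 0.193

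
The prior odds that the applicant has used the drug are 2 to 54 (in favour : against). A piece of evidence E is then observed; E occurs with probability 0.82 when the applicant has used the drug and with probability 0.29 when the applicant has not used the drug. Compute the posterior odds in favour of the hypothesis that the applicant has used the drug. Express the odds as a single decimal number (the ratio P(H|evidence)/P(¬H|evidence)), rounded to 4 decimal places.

Prior odds = 2/54 = 0.037037. In log-odds, ln(0.037037) = -3.2958.
Add log likelihood ratio: ln(2.8276) = 1.0394.
Posterior log-odds = -2.2564, so posterior odds = exp(-2.2564) = 0.10473.

Posterior odds ≈ 0.1047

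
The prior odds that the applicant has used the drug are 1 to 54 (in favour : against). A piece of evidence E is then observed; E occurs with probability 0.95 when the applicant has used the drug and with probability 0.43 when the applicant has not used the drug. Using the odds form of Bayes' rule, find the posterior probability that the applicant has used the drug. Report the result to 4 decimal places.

Prior odds = 1/54 = 0.018519. In log-odds, ln(0.018519) = -3.9890.
Add log likelihood ratio: ln(2.2093) = 0.79268.
Posterior log-odds = -3.1963, so posterior odds = exp(-3.1963) = 0.040913. Converting, P(H|E) = 0.040913/1.0409 = 0.0393.

Posterior probability ≈ 0.0393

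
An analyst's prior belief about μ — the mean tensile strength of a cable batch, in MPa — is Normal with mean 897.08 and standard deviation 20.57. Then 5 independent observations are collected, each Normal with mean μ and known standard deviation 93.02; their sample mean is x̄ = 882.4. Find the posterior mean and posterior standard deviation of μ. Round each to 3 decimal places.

Posterior mean ≈ 894.196; posterior SD ≈ 18.439

Prior precision 1/τ₀² = 1/20.57² = 0.00236337; data precision n/σ² = 5/93.02² = 0.00057785.
Posterior precision = 0.00236337 + 0.00057785 = 0.00294122, giving posterior SD = 1/√0.00294122 = 18.439.
Posterior mean = (0.00236337·897.08 + 0.00057785·882.4) / 0.00294122 = 894.196.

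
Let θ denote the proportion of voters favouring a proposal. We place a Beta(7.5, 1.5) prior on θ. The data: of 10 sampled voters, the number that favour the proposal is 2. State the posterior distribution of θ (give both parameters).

Observing 2 successes and 8 failures updates Beta(7.5, 1.5) by adding the success and failure counts to the two shape parameters: α = 7.5+2 = 9.5, β = 1.5+8 = 9.5.

Posterior: Beta(9.5, 9.5)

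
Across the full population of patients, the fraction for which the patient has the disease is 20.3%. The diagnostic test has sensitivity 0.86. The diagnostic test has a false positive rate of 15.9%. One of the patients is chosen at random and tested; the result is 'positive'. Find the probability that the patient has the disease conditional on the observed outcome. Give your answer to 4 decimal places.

P(H | E) ≈ 0.5794

Let H be the event that the patient has the disease. P(H) = 0.203, so P(¬H) = 0.797. With E the 'positive' result, P(E|H) = 0.86 and P(E|¬H) = 0.159.
P(E) = 0.86·0.203 + 0.159·0.797 = 0.17458 + 0.12672 = 0.30130.
By Bayes' theorem, P(H|E) = 0.17458 / 0.30130 = 0.5794.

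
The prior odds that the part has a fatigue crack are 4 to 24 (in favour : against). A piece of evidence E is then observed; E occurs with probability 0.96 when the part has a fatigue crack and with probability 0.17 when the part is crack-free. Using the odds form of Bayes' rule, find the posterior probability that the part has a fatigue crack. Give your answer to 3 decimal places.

Prior odds = 4/24 = 0.16667.
Likelihood ratio for E = 0.96/0.17 = 5.6471.
Posterior odds = prior odds × LR = 0.94118.
Posterior probability = odds/(1+odds) = 0.94118/1.9412 = 0.485.

Posterior probability ≈ 0.485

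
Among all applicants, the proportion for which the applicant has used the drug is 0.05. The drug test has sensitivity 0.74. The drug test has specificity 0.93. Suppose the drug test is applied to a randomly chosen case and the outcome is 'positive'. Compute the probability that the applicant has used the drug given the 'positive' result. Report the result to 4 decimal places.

Let H be the event that the applicant has used the drug. P(H) = 0.05, so P(¬H) = 0.95. With E the 'positive' result, P(E|H) = 0.74 and P(E|¬H) = 0.07.
P(E) = 0.74·0.05 + 0.07·0.95 = 0.037000 + 0.066500 = 0.10350.
By Bayes' theorem, P(H|E) = 0.037000 / 0.10350 = 0.3575.

P(H | E) ≈ 0.3575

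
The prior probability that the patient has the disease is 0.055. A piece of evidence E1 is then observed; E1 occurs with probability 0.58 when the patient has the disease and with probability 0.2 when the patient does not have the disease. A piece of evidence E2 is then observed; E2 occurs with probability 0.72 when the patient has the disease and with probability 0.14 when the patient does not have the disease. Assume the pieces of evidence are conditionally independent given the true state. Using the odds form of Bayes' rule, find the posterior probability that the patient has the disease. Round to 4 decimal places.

Prior odds = 0.055/(1−0.055) = 0.058201.
Likelihood ratio for E1 = 0.58/0.2 = 2.9000.
Likelihood ratio for E2 = 0.72/0.14 = 5.1429.
Posterior odds = prior odds × LR₁ × LR₂ = 0.86803.
Posterior probability = odds/(1+odds) = 0.86803/1.8680 = 0.4647.

Posterior probability ≈ 0.4647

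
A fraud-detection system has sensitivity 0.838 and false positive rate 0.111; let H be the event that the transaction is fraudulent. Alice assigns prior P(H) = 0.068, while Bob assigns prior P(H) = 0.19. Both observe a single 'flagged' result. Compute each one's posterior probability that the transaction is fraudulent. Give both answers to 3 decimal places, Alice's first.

The likelihood ratio for a 'flagged' result is 0.838/0.111 = 7.5495.
Alice: prior odds 0.068/0.932 = 0.072961; posterior odds 0.55083; posterior probability 0.355.
Bob: prior odds 0.19/0.81 = 0.23457; posterior odds 1.7709; posterior probability 0.639.

Alice: 0.355; Bob: 0.639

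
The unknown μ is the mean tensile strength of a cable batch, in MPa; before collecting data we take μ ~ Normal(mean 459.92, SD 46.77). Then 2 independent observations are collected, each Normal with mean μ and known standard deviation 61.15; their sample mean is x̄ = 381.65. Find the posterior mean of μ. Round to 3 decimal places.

Posterior mean ≈ 417.720

With known σ, the Normal prior is conjugate. Weight on the data is w = (n/σ²)/(n/σ² + 1/τ₀²) = 0.00053486/(0.00053486+0.00045716) = 0.53916.
Posterior mean = w·x̄ + (1−w)·μ₀ = 0.53916·381.65 + 0.46084·459.92 = 417.720.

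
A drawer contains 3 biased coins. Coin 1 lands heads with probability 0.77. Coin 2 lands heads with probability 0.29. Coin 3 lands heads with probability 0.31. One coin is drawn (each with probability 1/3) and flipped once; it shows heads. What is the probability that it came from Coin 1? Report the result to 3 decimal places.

P(heads|C1) = 0.77; P(heads|C2) = 0.29; P(heads|C3) = 0.31.
Prior × likelihood for each source: 0.333333·0.77=0.2567, 0.333333·0.29=0.09667, 0.333333·0.31=0.1033. Summing gives P(heads) = 0.45667.
P(Coin 1 | heads) = 0.2567 / 0.45667 = 0.562.

Posterior probability ≈ 0.562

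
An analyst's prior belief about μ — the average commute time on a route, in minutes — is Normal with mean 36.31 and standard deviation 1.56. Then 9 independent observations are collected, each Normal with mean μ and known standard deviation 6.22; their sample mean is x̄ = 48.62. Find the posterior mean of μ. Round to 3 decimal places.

Posterior mean ≈ 40.760

Prior precision 1/τ₀² = 1/1.56² = 0.410914; data precision n/σ² = 9/6.22² = 0.232628.
Posterior precision = 0.410914 + 0.232628 = 0.643542.
Posterior mean = (0.410914·36.31 + 0.232628·48.62) / 0.643542 = 40.760.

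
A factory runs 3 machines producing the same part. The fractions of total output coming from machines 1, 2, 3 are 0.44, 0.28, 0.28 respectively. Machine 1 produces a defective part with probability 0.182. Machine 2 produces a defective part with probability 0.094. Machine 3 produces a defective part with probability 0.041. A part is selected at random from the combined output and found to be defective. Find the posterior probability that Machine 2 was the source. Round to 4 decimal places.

Posterior probability ≈ 0.2233

Tabulate prior·likelihood by source: [1] prior 0.44, lik 0.182, product 0.08008; [2] prior 0.28, lik 0.094, product 0.02632; [3] prior 0.28, lik 0.041, product 0.01148.
Normalizing constant = 0.11788; the posterior for Machine 2 is its product over the sum, 0.02632/0.11788 = 0.2233.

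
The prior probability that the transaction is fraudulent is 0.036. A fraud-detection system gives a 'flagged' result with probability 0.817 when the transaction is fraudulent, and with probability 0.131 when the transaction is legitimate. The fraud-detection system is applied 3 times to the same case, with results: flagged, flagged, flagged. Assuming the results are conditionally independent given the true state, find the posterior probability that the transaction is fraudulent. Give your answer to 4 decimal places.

With H the event that the transaction is fraudulent, the joint likelihood of the observed sequence is P(data|H) = 0.817·0.817·0.817 = 0.54534 and P(data|¬H) = 0.131·0.131·0.131 = 0.0022481.
Bayes: P(H|data) = 0.036·0.54534 / (0.036·0.54534 + 0.964·0.0022481) = 0.019632/0.021799 = 0.9006.

Posterior P(H) ≈ 0.9006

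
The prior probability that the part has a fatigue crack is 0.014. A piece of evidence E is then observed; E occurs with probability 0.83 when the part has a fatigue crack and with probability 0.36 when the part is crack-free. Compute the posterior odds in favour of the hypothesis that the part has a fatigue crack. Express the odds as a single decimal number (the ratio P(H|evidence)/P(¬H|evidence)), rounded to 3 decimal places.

Prior odds = 0.014/(1−0.014) = 0.014199.
Likelihood ratio for E = 0.83/0.36 = 2.3056.
Posterior odds = prior odds × LR = 0.032736.

Posterior odds ≈ 0.033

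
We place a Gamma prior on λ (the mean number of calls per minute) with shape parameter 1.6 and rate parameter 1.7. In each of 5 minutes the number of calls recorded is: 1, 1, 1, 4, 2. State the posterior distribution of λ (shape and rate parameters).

The Poisson likelihood adds the total count to the shape and the number of exposure periods to the rate. Here ∑xᵢ = 9 and n = 5, so shape 1.6→10.6 and rate 1.7→6.7.

Posterior: Gamma(shape=10.6, rate=6.7)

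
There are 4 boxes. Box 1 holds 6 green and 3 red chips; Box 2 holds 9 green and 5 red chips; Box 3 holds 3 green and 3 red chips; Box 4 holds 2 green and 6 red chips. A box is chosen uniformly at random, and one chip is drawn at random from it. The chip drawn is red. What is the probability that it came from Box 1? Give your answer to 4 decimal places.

Posterior probability ≈ 0.1718

Tabulate prior·likelihood by source: [1] prior 0.25, lik 0.3333, product 0.08333; [2] prior 0.25, lik 0.3571, product 0.08929; [3] prior 0.25, lik 0.5, product 0.1250; [4] prior 0.25, lik 0.75, product 0.1875.
Normalizing constant = 0.48512; the posterior for Box 1 is its product over the sum, 0.08333/0.48512 = 0.1718.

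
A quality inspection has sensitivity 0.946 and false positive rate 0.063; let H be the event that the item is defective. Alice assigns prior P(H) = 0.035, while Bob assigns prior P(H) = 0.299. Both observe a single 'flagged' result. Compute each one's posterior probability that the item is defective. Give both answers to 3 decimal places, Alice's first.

The likelihood ratio for a 'flagged' result is 0.946/0.063 = 15.016.
Alice: prior odds 0.035/0.965 = 0.036269; posterior odds 0.54462; posterior probability 0.353.
Bob: prior odds 0.299/0.701 = 0.42653; posterior odds 6.4048; posterior probability 0.865.

Alice: 0.353; Bob: 0.865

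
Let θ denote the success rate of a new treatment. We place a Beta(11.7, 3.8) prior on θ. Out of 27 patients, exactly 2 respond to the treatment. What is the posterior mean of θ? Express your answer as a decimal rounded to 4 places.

The binomial likelihood is conjugate to the Beta prior: with 2 successes and 25 failures, the posterior is Beta(11.7+2, 3.8+25) = Beta(13.7, 28.8).
E[θ | data] = 13.7/(13.7+28.8) = 0.3224.

Posterior mean ≈ 0.3224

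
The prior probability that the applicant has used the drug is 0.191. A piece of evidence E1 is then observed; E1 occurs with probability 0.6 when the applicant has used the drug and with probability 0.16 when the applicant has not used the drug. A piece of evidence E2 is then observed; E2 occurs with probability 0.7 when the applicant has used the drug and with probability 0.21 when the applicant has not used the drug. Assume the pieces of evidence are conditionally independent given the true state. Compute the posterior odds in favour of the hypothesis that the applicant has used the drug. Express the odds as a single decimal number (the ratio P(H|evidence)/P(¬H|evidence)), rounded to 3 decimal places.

Prior odds = 0.191/(1−0.191) = 0.23609. In log-odds, ln(0.23609) = -1.4435.
Add log likelihood ratios: ln(3.7500) + ln(3.3333) = 2.5257.
Posterior log-odds = 1.0822, so posterior odds = exp(1.0822) = 2.9512.

Posterior odds ≈ 2.951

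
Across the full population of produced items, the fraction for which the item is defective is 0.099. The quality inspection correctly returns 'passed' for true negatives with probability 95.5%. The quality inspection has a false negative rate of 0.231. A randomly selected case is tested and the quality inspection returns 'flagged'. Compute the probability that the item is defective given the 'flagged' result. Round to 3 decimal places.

P(H | E) ≈ 0.652

Write H for 'the item is defective'. Prior odds H:¬H = 0.099/0.901 = 0.10988. For the 'flagged' outcome, the likelihood ratio is 0.769/0.045 = 17.089.
Posterior odds = 0.10988 × 17.089 = 1.8777, so P(H|E) = 1.8777/(1+1.8777) = 0.652.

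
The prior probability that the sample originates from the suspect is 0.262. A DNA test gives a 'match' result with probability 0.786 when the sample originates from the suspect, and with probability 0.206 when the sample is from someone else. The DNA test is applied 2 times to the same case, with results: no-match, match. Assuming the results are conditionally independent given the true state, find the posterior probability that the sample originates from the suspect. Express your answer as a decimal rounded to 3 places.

Posterior P(H) ≈ 0.267

With H the event that the sample originates from the suspect, the joint likelihood of the observed sequence is P(data|H) = 0.214·0.786 = 0.16820 and P(data|¬H) = 0.794·0.206 = 0.16356.
Bayes: P(H|data) = 0.262·0.16820 / (0.262·0.16820 + 0.738·0.16356) = 0.044069/0.16478 = 0.2674.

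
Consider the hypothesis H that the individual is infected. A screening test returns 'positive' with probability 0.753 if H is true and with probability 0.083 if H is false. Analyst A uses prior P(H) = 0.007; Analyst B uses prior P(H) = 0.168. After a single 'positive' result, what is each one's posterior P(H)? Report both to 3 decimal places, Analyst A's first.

Analyst A: 0.060; Analyst B: 0.647

P('+'|H) = 0.753, P('+'|¬H) = 0.083.
Analyst A: numerator 0.753·0.007 = 0.0052710; evidence = 0.0052710+0.083·0.993 = 0.087690; posterior = 0.060.
Analyst B: numerator 0.753·0.168 = 0.12650; evidence = 0.12650+0.083·0.832 = 0.19556; posterior = 0.647.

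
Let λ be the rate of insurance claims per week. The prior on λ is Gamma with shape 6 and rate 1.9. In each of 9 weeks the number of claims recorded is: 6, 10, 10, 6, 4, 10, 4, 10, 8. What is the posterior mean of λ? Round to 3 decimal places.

Total count ∑xᵢ = 68 over n = 9 weeks.
Gamma is conjugate to the Poisson likelihood: posterior is Gamma(shape = 6+68 = 74, rate = 1.9+9 = 10.9).
E[λ | data] = 74/10.9 = 6.789.

Posterior mean ≈ 6.789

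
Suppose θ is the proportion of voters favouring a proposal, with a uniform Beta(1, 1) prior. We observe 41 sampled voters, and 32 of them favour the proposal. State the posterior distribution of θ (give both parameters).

Posterior: Beta(33, 10)

The binomial likelihood is conjugate to the Beta prior: with 32 successes and 9 failures, the posterior is Beta(1+32, 1+9) = Beta(33, 10).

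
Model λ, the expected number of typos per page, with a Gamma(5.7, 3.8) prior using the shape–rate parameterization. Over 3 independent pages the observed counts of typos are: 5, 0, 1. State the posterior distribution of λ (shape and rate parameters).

The Poisson likelihood adds the total count to the shape and the number of exposure periods to the rate. Here ∑xᵢ = 6 and n = 3, so shape 5.7→11.7 and rate 3.8→6.8.

Posterior: Gamma(shape=11.7, rate=6.8)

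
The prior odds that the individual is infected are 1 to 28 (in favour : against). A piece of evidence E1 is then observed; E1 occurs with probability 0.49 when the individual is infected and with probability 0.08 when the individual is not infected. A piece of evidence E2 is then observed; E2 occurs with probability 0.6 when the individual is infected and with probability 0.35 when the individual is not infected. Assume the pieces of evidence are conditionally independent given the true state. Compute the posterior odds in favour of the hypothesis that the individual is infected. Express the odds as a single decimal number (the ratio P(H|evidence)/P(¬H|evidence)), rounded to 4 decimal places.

Posterior odds ≈ 0.3750

Prior odds = 1/28 = 0.035714. In log-odds, ln(0.035714) = -3.3322.
Add log likelihood ratios: ln(6.1250) + ln(1.7143) = 2.3514.
Posterior log-odds = -0.98083, so posterior odds = exp(-0.98083) = 0.37500.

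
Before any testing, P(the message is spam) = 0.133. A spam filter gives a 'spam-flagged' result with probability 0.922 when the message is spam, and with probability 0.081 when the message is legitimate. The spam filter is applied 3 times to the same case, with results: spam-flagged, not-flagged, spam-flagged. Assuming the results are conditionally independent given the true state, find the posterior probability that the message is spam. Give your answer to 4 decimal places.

Let H be the event that the message is spam; start with P(H) = 0.133. P('spam-flagged'|H) = 0.922, P('spam-flagged'|¬H) = 0.081.
Update on result 1 ('spam-flagged'): P(H) ← 0.922·0.1330 / (0.922·0.1330 + 0.081·0.8670) = 0.12263/0.19285 = 0.6359.
Update on result 2 ('not-flagged'): P(H) ← 0.078·0.6359 / (0.078·0.6359 + 0.919·0.3641) = 0.049596/0.38425 = 0.1291.
Update on result 3 ('spam-flagged'): P(H) ← 0.922·0.1291 / (0.922·0.1291 + 0.081·0.8709) = 0.11901/0.18955 = 0.6278.

Posterior P(H) ≈ 0.6278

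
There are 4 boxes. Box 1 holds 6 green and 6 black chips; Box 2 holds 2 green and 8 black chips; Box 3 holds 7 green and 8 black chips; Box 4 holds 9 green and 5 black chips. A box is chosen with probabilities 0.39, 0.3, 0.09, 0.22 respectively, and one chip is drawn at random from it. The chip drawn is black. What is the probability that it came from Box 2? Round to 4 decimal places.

Posterior probability ≈ 0.4274

Tabulate prior·likelihood by source: [1] prior 0.39, lik 0.5, product 0.1950; [2] prior 0.3, lik 0.8, product 0.2400; [3] prior 0.09, lik 0.5333, product 0.04800; [4] prior 0.22, lik 0.3571, product 0.07857.
Normalizing constant = 0.56157; the posterior for Box 2 is its product over the sum, 0.2400/0.56157 = 0.4274.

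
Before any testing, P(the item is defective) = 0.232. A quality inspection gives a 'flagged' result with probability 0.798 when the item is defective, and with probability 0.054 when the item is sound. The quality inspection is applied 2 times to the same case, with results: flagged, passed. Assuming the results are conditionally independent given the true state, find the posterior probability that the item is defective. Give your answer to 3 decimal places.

Let H be the event that the item is defective; start with P(H) = 0.232. P('flagged'|H) = 0.798, P('flagged'|¬H) = 0.054.
Update on result 1 ('flagged'): P(H) ← 0.798·0.2320 / (0.798·0.2320 + 0.054·0.7680) = 0.18514/0.22661 = 0.8170.
Update on result 2 ('passed'): P(H) ← 0.202·0.8170 / (0.202·0.8170 + 0.946·0.1830) = 0.16503/0.33816 = 0.4880.

Posterior P(H) ≈ 0.488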